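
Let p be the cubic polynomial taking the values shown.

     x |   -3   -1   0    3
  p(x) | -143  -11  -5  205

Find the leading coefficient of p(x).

Write p(x) = ax^3 + bx^2 + cx + d. Substituting each data point gives a linear system:
  -27a + 9b - 3c + d = -143
  -a + b - c + d = -11
  d = -5
  27a + 9b + 3c + d = 205
Solving the system yields a = 6, b = 4, c = 4, d = -5.
So p(x) = 6x^3 + 4x^2 + 4x - 5.
The leading coefficient is 6.

6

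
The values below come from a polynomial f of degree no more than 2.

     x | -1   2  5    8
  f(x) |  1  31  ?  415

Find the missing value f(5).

169

On equispaced nodes a degree-2 polynomial has vanishing third forward difference, so
  - f(-1) + 3·f(2) - 3·f(5) + f(8) = 0.
Substituting the known values and solving for f(5):
  -3·f(5) = -507
  f(5) = 169.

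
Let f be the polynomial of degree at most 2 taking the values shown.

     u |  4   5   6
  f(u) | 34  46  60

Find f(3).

Forward differences of the values at u = 4, 5, 6:
  f  : 34  46  60
  Δ  : 12  14
  Δ^2: 2
The second differences are constant, confirming degree 2.
Interpolating (Newton forward form) and evaluating at u = 3 gives f(3) = 24.

24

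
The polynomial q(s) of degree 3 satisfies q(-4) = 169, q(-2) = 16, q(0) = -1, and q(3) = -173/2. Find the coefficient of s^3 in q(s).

Write q(s) = as^3 + bs^2 + cs + d. Substituting each data point gives a linear system:
  -64a + 16b - 4c + d = 169
  -8a + 4b - 2c + d = 16
  d = -1
  27a + 9b + 3c + d = -173/2
Solving the system yields a = -3, b = -1, c = 3/2, d = -1.
So q(s) = -3s^3 - s^2 + (3/2)s - 1.
The leading coefficient is -3.

-3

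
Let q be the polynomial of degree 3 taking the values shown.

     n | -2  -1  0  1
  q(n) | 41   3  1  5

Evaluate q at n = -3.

Write q(n) = an^3 + bn^2 + cn + d. Substituting each data point gives a linear system:
  -8a + 4b - 2c + d = 41
  -a + b - c + d = 3
  d = 1
  a + b + c + d = 5
Solving the system yields a = -5, b = 3, c = 6, d = 1.
So q(n) = -5n³ + 3n² + 6n + 1.
Then q(-3) = 145.

145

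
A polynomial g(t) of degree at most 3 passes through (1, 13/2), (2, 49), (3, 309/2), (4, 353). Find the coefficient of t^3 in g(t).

5

Write g(t) = at^3 + bt^2 + ct + d. Substituting each data point gives a linear system:
  a + b + c + d = 13/2
  8a + 4b + 2c + d = 49
  27a + 9b + 3c + d = 309/2
  64a + 16b + 4c + d = 353
Solving the system yields a = 5, b = 3/2, c = 3, d = -3.
So g(t) = 5t^3 + (3/2)t^2 + 3t - 3.
The leading coefficient is 5.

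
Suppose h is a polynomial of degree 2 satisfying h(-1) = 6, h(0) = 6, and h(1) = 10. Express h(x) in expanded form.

Write h(x) = ax^2 + bx + c. Substituting each data point gives a linear system:
  a - b + c = 6
  c = 6
  a + b + c = 10
Solving the system yields a = 2, b = 2, c = 6.
So h(x) = 2x^2 + 2x + 6.
Check: h(0) = 6. ✓

h(x) = 2x^2 + 2x + 6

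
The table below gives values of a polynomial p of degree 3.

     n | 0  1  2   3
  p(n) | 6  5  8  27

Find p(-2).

Write p(n) = an^3 + bn^2 + cn + d. Substituting each data point gives a linear system:
  d = 6
  a + b + c + d = 5
  8a + 4b + 2c + d = 8
  27a + 9b + 3c + d = 27
Solving the system yields a = 2, b = -4, c = 1, d = 6.
So p(n) = 2n³ - 4n² + n + 6.
Then p(-2) = -28.

-28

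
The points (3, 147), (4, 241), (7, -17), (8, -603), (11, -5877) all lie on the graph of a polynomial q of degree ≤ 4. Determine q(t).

q(t) = -t^4 + 6t^3 + 6t^2 + 5t - 3

Write q(t) = at^4 + bt^3 + ct^2 + dt + e. Substituting each data point gives a linear system:
  81a + 27b + 9c + 3d + e = 147
  256a + 64b + 16c + 4d + e = 241
  2401a + 343b + 49c + 7d + e = -17
  4096a + 512b + 64c + 8d + e = -603
  14641a + 1331b + 121c + 11d + e = -5877
Solving the system yields a = -1, b = 6, c = 6, d = 5, e = -3.
So q(t) = -t^4 + 6t^3 + 6t^2 + 5t - 3.
Check: q(4) = 241. ✓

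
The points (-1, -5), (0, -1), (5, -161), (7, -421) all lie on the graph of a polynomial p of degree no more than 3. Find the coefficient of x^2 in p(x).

-2

Write p(x) = ax^3 + bx^2 + cx + d. Substituting each data point gives a linear system:
  -a + b - c + d = -5
  d = -1
  125a + 25b + 5c + d = -161
  343a + 49b + 7c + d = -421
Solving the system yields a = -1, b = -2, c = 3, d = -1.
So p(x) = -x^3 - 2x^2 + 3x - 1.
The coefficient of x^2 is -2.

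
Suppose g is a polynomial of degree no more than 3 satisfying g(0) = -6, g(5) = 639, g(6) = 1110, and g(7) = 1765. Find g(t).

g(t) = 5t^3 + 2t^2 - 6t - 6

Write g(t) = at^3 + bt^2 + ct + d. Substituting each data point gives a linear system:
  d = -6
  125a + 25b + 5c + d = 639
  216a + 36b + 6c + d = 1110
  343a + 49b + 7c + d = 1765
Solving the system yields a = 5, b = 2, c = -6, d = -6.
So g(t) = 5t^3 + 2t^2 - 6t - 6.
Check: g(5) = 639. ✓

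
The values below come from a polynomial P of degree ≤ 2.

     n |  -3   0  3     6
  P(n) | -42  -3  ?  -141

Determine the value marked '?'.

On equispaced nodes a degree-2 polynomial has vanishing third forward difference, so
  - P(-3) + 3·P(0) - 3·P(3) + P(6) = 0.
Substituting the known values and solving for P(3):
  -3·P(3) = 108
  P(3) = -36.

-36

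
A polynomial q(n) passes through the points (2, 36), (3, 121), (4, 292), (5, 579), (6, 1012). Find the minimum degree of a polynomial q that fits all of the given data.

3

Forward differences of the values at n = 2, 3, 4, 5, 6:
  q  : 36  121  292  579  1012
  Δ  : 85  171  287  433
  Δ^2: 86  116  146
  Δ^3: 30  30
  Δ^4: 0
The third differences are constant (30) and nonzero, while all higher differences vanish, so the minimal degree is 3.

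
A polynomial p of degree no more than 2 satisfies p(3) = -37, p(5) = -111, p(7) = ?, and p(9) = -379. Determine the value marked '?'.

-225

The 3 known points determine the degree-2 polynomial uniquely.
Write p(n) = an^2 + bn + c. Substituting each data point gives a linear system:
  9a + 3b + c = -37
  25a + 5b + c = -111
  81a + 9b + c = -379
Solving the system yields a = -5, b = 3, c = -1.
So p(n) = -5n^2 + 3n - 1.
Then p(7) = -225.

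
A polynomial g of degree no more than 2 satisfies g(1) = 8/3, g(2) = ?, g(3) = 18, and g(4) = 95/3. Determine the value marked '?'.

The 3 known points determine the degree-2 polynomial uniquely.
Write g(x) = ax^2 + bx + c. Substituting each data point gives a linear system:
  a + b + c = 8/3
  9a + 3b + c = 18
  16a + 4b + c = 95/3
Solving the system yields a = 2, b = -1/3, c = 1.
So g(x) = 2x^2 - (1/3)x + 1.
Then g(2) = 25/3.

25/3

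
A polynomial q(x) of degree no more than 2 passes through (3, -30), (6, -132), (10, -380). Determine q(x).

q(x) = -4x^2 + 2x

Write q(x) = ax^2 + bx + c. Substituting each data point gives a linear system:
  9a + 3b + c = -30
  36a + 6b + c = -132
  100a + 10b + c = -380
Solving the system yields a = -4, b = 2, c = 0.
So q(x) = -4x^2 + 2x.
Check: q(10) = -380. ✓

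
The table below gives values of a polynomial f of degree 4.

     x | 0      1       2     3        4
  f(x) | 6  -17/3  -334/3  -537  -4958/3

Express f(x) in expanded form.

f(x) = -6x^4 - (5/3)x^3 - 4x + 6

Write f(x) = ax^4 + bx^3 + cx^2 + dx + e. Substituting each data point gives a linear system:
  e = 6
  a + b + c + d + e = -17/3
  16a + 8b + 4c + 2d + e = -334/3
  81a + 27b + 9c + 3d + e = -537
  256a + 64b + 16c + 4d + e = -4958/3
Solving the system yields a = -6, b = -5/3, c = 0, d = -4, e = 6.
So f(x) = -6x^4 - (5/3)x^3 - 4x + 6.
Check: f(3) = -537. ✓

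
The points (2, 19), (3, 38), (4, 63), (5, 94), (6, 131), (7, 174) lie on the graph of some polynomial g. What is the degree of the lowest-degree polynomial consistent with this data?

2

Forward differences of the values at t = 2, 3, 4, 5, 6, 7:
  g  : 19  38  63  94  131  174
  Δ  : 19  25  31  37  43
  Δ^2: 6  6  6  6
  Δ^3: 0  0  0
  Δ^4: 0  0
  Δ^5: 0
The second differences are constant (6) and nonzero, while all higher differences vanish, so the minimal degree is 2.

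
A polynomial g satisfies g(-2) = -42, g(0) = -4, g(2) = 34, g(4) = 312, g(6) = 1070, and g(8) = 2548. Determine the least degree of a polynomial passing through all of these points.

Forward differences of the values at n = -2, 0, 2, 4, 6, 8:
  g  : -42  -4  34  312  1070  2548
  Δ  : 38  38  278  758  1478
  Δ^2: 0  240  480  720
  Δ^3: 240  240  240
  Δ^4: 0  0
  Δ^5: 0
The third differences are constant (240) and nonzero, while all higher differences vanish, so the minimal degree is 3.

3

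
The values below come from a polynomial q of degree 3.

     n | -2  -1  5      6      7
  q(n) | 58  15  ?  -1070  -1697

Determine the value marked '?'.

The 4 known points determine the degree-3 polynomial uniquely.
Write q(n) = an^3 + bn^2 + cn + d. Substituting each data point gives a linear system:
  -8a + 4b - 2c + d = 58
  -a + b - c + d = 15
  216a + 36b + 6c + d = -1070
  343a + 49b + 7c + d = -1697
Solving the system yields a = -5, b = 1, c = -5, d = 4.
So q(n) = -5n^3 + n^2 - 5n + 4.
Then q(5) = -621.

-621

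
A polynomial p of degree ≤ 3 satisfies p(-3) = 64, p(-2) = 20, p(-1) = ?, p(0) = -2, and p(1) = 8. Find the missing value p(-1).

0

The 4 known points determine the degree-3 polynomial uniquely.
Write p(t) = at^3 + bt^2 + ct + d. Substituting each data point gives a linear system:
  -27a + 9b - 3c + d = 64
  -8a + 4b - 2c + d = 20
  d = -2
  a + b + c + d = 8
Solving the system yields a = -1, b = 6, c = 5, d = -2.
So p(t) = -t^3 + 6t^2 + 5t - 2.
Then p(-1) = 0.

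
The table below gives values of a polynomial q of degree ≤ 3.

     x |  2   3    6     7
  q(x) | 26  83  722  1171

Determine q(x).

q(x) = 4x^3 - 5x^2 + 6x + 2

Using the Lagrange interpolation formula with nodes 2, 3, 6, 7:
  L_0(x) = (x - 3)(x - 6)(x - 7) / -20
  L_1(x) = (x - 2)(x - 6)(x - 7) / 12
  L_2(x) = (x - 2)(x - 3)(x - 7) / -12
  L_3(x) = (x - 2)(x - 3)(x - 6) / 20
Then q(x) = 26·L_0(x) + 83·L_1(x) + 722·L_2(x) + 1171·L_3(x).
Expanding and collecting terms gives q(x) = 4x^3 - 5x^2 + 6x + 2.
Check: q(2) = 26. ✓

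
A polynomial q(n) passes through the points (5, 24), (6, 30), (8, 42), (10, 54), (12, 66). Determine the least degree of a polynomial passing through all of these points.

Divided differences on the nodes 5, 6, 8, 10, 12:
  order 0: 24  30  42  54  66
  order 1: 6  6  6  6
  order 2: 0  0  0
  order 3: 0  0
  order 4: 0
The order-1 divided differences are all 6 (nonzero) and every higher order vanishes, so the data lies on a polynomial of degree exactly 1.

1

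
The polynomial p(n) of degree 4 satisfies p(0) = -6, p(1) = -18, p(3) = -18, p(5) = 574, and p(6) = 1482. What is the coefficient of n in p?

-4

Write p(n) = an^4 + bn^3 + cn^2 + dn + e. Substituting each data point gives a linear system:
  e = -6
  a + b + c + d + e = -18
  81a + 27b + 9c + 3d + e = -18
  625a + 125b + 25c + 5d + e = 574
  1296a + 216b + 36c + 6d + e = 1482
Solving the system yields a = 2, b = -4, c = -6, d = -4, e = -6.
So p(n) = 2n⁴ - 4n³ - 6n² - 4n - 6.
The coefficient of n is -4.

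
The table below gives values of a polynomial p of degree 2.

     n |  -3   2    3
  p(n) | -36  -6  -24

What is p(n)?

Write p(n) = an^2 + bn + c. Substituting each data point gives a linear system:
  9a - 3b + c = -36
  4a + 2b + c = -6
  9a + 3b + c = -24
Solving the system yields a = -4, b = 2, c = 6.
So p(n) = -4n^2 + 2n + 6.
Check: p(-3) = -36. ✓

p(n) = -4n^2 + 2n + 6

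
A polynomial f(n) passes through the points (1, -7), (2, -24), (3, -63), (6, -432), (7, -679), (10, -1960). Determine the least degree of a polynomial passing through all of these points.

3

Divided differences on the nodes 1, 2, 3, 6, 7, 10:
  order 0: -7  -24  -63  -432  -679  -1960
  order 1: -17  -39  -123  -247  -427
  order 2: -11  -21  -31  -45
  order 3: -2  -2  -2
  order 4: 0  0
  order 5: 0
The order-3 divided differences are all -2 (nonzero) and every higher order vanishes, so the data lies on a polynomial of degree exactly 3.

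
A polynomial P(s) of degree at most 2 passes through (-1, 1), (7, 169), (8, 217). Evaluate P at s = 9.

Using the Lagrange interpolation formula with nodes -1, 7, 8:
  L_0(s) = (s - 7)(s - 8) / 72
  L_1(s) = (s + 1)(s - 8) / -8
  L_2(s) = (s + 1)(s - 7) / 9
Then P(s) = 1·L_0(s) + 169·L_1(s) + 217·L_2(s).
Expanding and collecting terms gives P(s) = 3s² + 3s + 1.
Evaluating at s = 9: P(9) = 271.

271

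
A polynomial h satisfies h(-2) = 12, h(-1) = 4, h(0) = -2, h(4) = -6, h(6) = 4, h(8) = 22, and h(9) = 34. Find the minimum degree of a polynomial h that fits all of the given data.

Divided differences on the nodes -2, -1, 0, 4, 6, 8, 9:
  order 0: 12  4  -2  -6  4  22  34
  order 1: -8  -6  -1  5  9  12
  order 2: 1  1  1  1  1
  order 3: 0  0  0  0
  order 4: 0  0  0
  order 5: 0  0
  order 6: 0
The order-2 divided differences are all 1 (nonzero) and every higher order vanishes, so the data lies on a polynomial of degree exactly 2.

2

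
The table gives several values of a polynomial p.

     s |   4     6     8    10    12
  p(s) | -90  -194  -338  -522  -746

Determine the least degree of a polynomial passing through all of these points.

Forward differences of the values at s = 4, 6, 8, 10, 12:
  p  : -90  -194  -338  -522  -746
  Δ  : -104  -144  -184  -224
  Δ^2: -40  -40  -40
  Δ^3: 0  0
  Δ^4: 0
The second differences are constant (-40) and nonzero, while all higher differences vanish, so the minimal degree is 2.

2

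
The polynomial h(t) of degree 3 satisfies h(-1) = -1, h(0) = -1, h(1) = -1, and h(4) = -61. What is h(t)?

Using the Lagrange interpolation formula with nodes -1, 0, 1, 4:
  L_0(t) = t(t - 1)(t - 4) / -10
  L_1(t) = (t + 1)(t - 1)(t - 4) / 4
  L_2(t) = (t + 1)t(t - 4) / -6
  L_3(t) = (t + 1)t(t - 1) / 60
Then h(t) = -1·L_0(t) - 1·L_1(t) - 1·L_2(t) - 61·L_3(t).
Expanding and collecting terms gives h(t) = -t^3 + t - 1.
Check: h(0) = -1. ✓

h(t) = -t^3 + t - 1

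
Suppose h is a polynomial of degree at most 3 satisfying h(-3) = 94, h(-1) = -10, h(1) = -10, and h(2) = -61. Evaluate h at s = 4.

-445

Using the Lagrange interpolation formula with nodes -3, -1, 1, 2:
  L_0(s) = (s + 1)(s - 1)(s - 2) / -40
  L_1(s) = (s + 3)(s - 1)(s - 2) / 12
  L_2(s) = (s + 3)(s + 1)(s - 2) / -8
  L_3(s) = (s + 3)(s + 1)(s - 1) / 15
Then h(s) = 94·L_0(s) - 10·L_1(s) - 10·L_2(s) - 61·L_3(s).
Expanding and collecting terms gives h(s) = -6s^3 - 5s^2 + 6s - 5.
Evaluating at s = 4: h(4) = -445.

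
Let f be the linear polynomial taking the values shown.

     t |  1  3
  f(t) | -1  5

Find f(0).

Using the Lagrange interpolation formula with nodes 1, 3:
  L_0(t) = (t - 3) / -2
  L_1(t) = (t - 1) / 2
Then f(t) = -1·L_0(t) + 5·L_1(t).
Expanding and collecting terms gives f(t) = 3t - 4.
Evaluating at t = 0: f(0) = -4.

-4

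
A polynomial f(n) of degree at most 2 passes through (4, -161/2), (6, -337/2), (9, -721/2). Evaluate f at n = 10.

Using the Lagrange interpolation formula with nodes 4, 6, 9:
  L_0(n) = (n - 6)(n - 9) / 10
  L_1(n) = (n - 4)(n - 9) / -6
  L_2(n) = (n - 4)(n - 6) / 15
Then f(n) = -161/2·L_0(n) - 337/2·L_1(n) - 721/2·L_2(n).
Expanding and collecting terms gives f(n) = -4n^2 - 4n - 1/2.
Evaluating at n = 10: f(10) = -881/2.

-881/2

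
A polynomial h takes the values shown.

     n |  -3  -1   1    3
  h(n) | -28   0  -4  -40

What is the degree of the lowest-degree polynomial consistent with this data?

Forward differences of the values at n = -3, -1, 1, 3:
  h  : -28  0  -4  -40
  Δ  : 28  -4  -36
  Δ^2: -32  -32
  Δ^3: 0
The second differences are constant (-32) and nonzero, while all higher differences vanish, so the minimal degree is 2.

2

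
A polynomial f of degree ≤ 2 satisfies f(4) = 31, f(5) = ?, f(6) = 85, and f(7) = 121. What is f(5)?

The 3 known points determine the degree-2 polynomial uniquely.
Write f(x) = ax^2 + bx + c. Substituting each data point gives a linear system:
  16a + 4b + c = 31
  36a + 6b + c = 85
  49a + 7b + c = 121
Solving the system yields a = 3, b = -3, c = -5.
So f(x) = 3x^2 - 3x - 5.
Then f(5) = 55.

55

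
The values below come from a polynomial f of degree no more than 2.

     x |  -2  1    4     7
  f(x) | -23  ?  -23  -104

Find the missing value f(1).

On equispaced nodes a degree-2 polynomial has vanishing third forward difference, so
  - f(-2) + 3·f(1) - 3·f(4) + f(7) = 0.
Substituting the known values and solving for f(1):
  3·f(1) = 12
  f(1) = 4.

4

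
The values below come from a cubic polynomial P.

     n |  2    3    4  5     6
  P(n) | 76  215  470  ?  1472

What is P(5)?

877

On equispaced nodes a degree-3 polynomial has vanishing fourth forward difference, so
  P(2) - 4·P(3) + 6·P(4) - 4·P(5) + P(6) = 0.
Substituting the known values and solving for P(5):
  -4·P(5) = -3508
  P(5) = 877.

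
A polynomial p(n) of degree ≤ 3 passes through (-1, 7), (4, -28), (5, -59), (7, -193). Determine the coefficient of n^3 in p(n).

-1

Write p(n) = an^3 + bn^2 + cn + d. Substituting each data point gives a linear system:
  -a + b - c + d = 7
  64a + 16b + 4c + d = -28
  125a + 25b + 5c + d = -59
  343a + 49b + 7c + d = -193
Solving the system yields a = -1, b = 4, c = -6, d = -4.
So p(n) = -n³ + 4n² - 6n - 4.
The leading coefficient is -1.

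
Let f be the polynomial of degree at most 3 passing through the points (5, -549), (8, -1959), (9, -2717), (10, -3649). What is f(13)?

-7669

Write f(n) = an^3 + bn^2 + cn + d. Substituting each data point gives a linear system:
  125a + 25b + 5c + d = -549
  512a + 64b + 8c + d = -1959
  729a + 81b + 9c + d = -2717
  1000a + 100b + 10c + d = -3649
Solving the system yields a = -3, b = -6, c = -5, d = 1.
So f(n) = -3n^3 - 6n^2 - 5n + 1.
Then f(13) = -7669.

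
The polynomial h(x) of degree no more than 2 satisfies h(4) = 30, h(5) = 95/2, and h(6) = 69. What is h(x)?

h(x) = 2x^2 - (1/2)x

Write h(x) = ax^2 + bx + c. Substituting each data point gives a linear system:
  16a + 4b + c = 30
  25a + 5b + c = 95/2
  36a + 6b + c = 69
Solving the system yields a = 2, b = -1/2, c = 0.
So h(x) = 2x² - (1/2)x.
Check: h(4) = 30. ✓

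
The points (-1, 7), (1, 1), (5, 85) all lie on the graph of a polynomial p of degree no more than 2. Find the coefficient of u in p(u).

Write p(u) = au^2 + bu + c. Substituting each data point gives a linear system:
  a - b + c = 7
  a + b + c = 1
  25a + 5b + c = 85
Solving the system yields a = 4, b = -3, c = 0.
So p(u) = 4u² - 3u.
The coefficient of u is -3.

-3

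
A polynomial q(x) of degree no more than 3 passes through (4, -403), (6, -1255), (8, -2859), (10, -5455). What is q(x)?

Write q(x) = ax^3 + bx^2 + cx + d. Substituting each data point gives a linear system:
  64a + 16b + 4c + d = -403
  216a + 36b + 6c + d = -1255
  512a + 64b + 8c + d = -2859
  1000a + 100b + 10c + d = -5455
Solving the system yields a = -5, b = -4, c = -6, d = 5.
So q(x) = -5x^3 - 4x^2 - 6x + 5.
Check: q(10) = -5455. ✓

q(x) = -5x^3 - 4x^2 - 6x + 5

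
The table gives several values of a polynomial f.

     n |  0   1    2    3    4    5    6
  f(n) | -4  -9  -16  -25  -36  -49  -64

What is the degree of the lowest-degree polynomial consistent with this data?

2

Forward differences of the values at n = 0, 1, 2, 3, 4, 5, 6:
  f  : -4  -9  -16  -25  -36  -49  -64
  Δ  : -5  -7  -9  -11  -13  -15
  Δ^2: -2  -2  -2  -2  -2
  Δ^3: 0  0  0  0
  Δ^4: 0  0  0
  Δ^5: 0  0
  Δ^6: 0
The second differences are constant (-2) and nonzero, while all higher differences vanish, so the minimal degree is 2.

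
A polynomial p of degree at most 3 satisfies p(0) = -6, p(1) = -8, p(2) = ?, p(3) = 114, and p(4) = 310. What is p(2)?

On equispaced nodes a degree-3 polynomial has vanishing fourth forward difference, so
  p(0) - 4·p(1) + 6·p(2) - 4·p(3) + p(4) = 0.
Substituting the known values and solving for p(2):
  6·p(2) = 120
  p(2) = 20.

20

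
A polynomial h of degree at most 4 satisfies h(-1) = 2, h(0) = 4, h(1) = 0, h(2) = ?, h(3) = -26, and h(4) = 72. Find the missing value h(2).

-22

On equispaced nodes a degree-4 polynomial has vanishing fifth forward difference, so
  - h(-1) + 5·h(0) - 10·h(1) + 10·h(2) - 5·h(3) + h(4) = 0.
Substituting the known values and solving for h(2):
  10·h(2) = -220
  h(2) = -22.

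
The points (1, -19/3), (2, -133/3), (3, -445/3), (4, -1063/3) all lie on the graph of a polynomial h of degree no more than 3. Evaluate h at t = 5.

Using the Lagrange interpolation formula with nodes 1, 2, 3, 4:
  L_0(t) = (t - 2)(t - 3)(t - 4) / -6
  L_1(t) = (t - 1)(t - 3)(t - 4) / 2
  L_2(t) = (t - 1)(t - 2)(t - 4) / -2
  L_3(t) = (t - 1)(t - 2)(t - 3) / 6
Then h(t) = -19/3·L_0(t) - 133/3·L_1(t) - 445/3·L_2(t) - 1063/3·L_3(t).
Expanding and collecting terms gives h(t) = -6t³ + 3t² - 5t + 5/3.
Evaluating at t = 5: h(5) = -2095/3.

-2095/3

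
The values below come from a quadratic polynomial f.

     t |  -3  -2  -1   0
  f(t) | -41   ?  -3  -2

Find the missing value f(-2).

On equispaced nodes a degree-2 polynomial has vanishing third forward difference, so
  - f(-3) + 3·f(-2) - 3·f(-1) + f(0) = 0.
Substituting the known values and solving for f(-2):
  3·f(-2) = -48
  f(-2) = -16.

-16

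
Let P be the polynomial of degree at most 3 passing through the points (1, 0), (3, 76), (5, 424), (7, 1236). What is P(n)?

Write P(n) = an^3 + bn^2 + cn + d. Substituting each data point gives a linear system:
  a + b + c + d = 0
  27a + 9b + 3c + d = 76
  125a + 25b + 5c + d = 424
  343a + 49b + 7c + d = 1236
Solving the system yields a = 4, b = -2, c = -6, d = 4.
So P(n) = 4n^3 - 2n^2 - 6n + 4.
Check: P(7) = 1236. ✓

P(n) = 4n^3 - 2n^2 - 6n + 4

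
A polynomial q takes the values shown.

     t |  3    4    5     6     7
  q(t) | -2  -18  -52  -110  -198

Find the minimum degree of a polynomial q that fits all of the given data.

Forward differences of the values at t = 3, 4, 5, 6, 7:
  q  : -2  -18  -52  -110  -198
  Δ  : -16  -34  -58  -88
  Δ^2: -18  -24  -30
  Δ^3: -6  -6
  Δ^4: 0
The third differences are constant (-6) and nonzero, while all higher differences vanish, so the minimal degree is 3.

3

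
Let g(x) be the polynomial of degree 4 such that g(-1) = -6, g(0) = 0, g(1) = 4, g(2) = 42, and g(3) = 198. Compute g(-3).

72

Using the Lagrange interpolation formula with nodes -1, 0, 1, 2, 3:
  L_0(x) = x(x - 1)(x - 2)(x - 3) / 24
  L_1(x) = (x + 1)(x - 1)(x - 2)(x - 3) / -6
  L_2(x) = (x + 1)x(x - 2)(x - 3) / 4
  L_3(x) = (x + 1)x(x - 1)(x - 3) / -6
  L_4(x) = (x + 1)x(x - 1)(x - 2) / 24
Then g(x) = -6·L_0(x) + 0·L_1(x) + 4·L_2(x) + 42·L_3(x) + 198·L_4(x).
Expanding and collecting terms gives g(x) = 2x⁴ + 2x³ - 3x² + 3x.
Evaluating at x = -3: g(-3) = 72.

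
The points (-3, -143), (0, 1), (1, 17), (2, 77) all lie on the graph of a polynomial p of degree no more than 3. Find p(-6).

-1187

Using the Lagrange interpolation formula with nodes -3, 0, 1, 2:
  L_0(u) = u(u - 1)(u - 2) / -60
  L_1(u) = (u + 3)(u - 1)(u - 2) / 6
  L_2(u) = (u + 3)u(u - 2) / -4
  L_3(u) = (u + 3)u(u - 1) / 10
Then p(u) = -143·L_0(u) + 1·L_1(u) + 17·L_2(u) + 77·L_3(u).
Expanding and collecting terms gives p(u) = 6u³ + 4u² + 6u + 1.
Evaluating at u = -6: p(-6) = -1187.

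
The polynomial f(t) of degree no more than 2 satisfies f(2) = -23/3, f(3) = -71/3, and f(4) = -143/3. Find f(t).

f(t) = -4t^2 + 4t + 1/3

Write f(t) = at^2 + bt + c. Substituting each data point gives a linear system:
  4a + 2b + c = -23/3
  9a + 3b + c = -71/3
  16a + 4b + c = -143/3
Solving the system yields a = -4, b = 4, c = 1/3.
So f(t) = -4t^2 + 4t + 1/3.
Check: f(3) = -71/3. ✓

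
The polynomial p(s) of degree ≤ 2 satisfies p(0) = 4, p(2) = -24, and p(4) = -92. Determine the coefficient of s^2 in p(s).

-5

Write p(s) = as^2 + bs + c. Substituting each data point gives a linear system:
  c = 4
  4a + 2b + c = -24
  16a + 4b + c = -92
Solving the system yields a = -5, b = -4, c = 4.
So p(s) = -5s² - 4s + 4.
The leading coefficient is -5.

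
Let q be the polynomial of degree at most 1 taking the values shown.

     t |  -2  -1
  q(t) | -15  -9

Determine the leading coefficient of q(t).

6

Write q(t) = at + b. Substituting each data point gives a linear system:
  -2a + b = -15
  -a + b = -9
Solving the system yields a = 6, b = -3.
So q(t) = 6t - 3.
The leading coefficient is 6.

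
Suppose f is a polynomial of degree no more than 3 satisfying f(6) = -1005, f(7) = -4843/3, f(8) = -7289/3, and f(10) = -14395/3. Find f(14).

-39983/3

Using the Lagrange interpolation formula with nodes 6, 7, 8, 10:
  L_0(n) = (n - 7)(n - 8)(n - 10) / -8
  L_1(n) = (n - 6)(n - 8)(n - 10) / 3
  L_2(n) = (n - 6)(n - 7)(n - 10) / -4
  L_3(n) = (n - 6)(n - 7)(n - 8) / 24
Then f(n) = -1005·L_0(n) - 4843/3·L_1(n) - 7289/3·L_2(n) - 14395/3·L_3(n).
Expanding and collecting terms gives f(n) = -5n^3 + 2n^2 - (1/3)n + 5.
Evaluating at n = 14: f(14) = -39983/3.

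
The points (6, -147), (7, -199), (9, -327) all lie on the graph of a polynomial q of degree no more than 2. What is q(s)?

Write q(s) = as^2 + bs + c. Substituting each data point gives a linear system:
  36a + 6b + c = -147
  49a + 7b + c = -199
  81a + 9b + c = -327
Solving the system yields a = -4, b = 0, c = -3.
So q(s) = -4s^2 - 3.
Check: q(9) = -327. ✓

q(s) = -4s^2 - 3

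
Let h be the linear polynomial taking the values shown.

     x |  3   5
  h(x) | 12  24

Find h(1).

0

Write h(x) = ax + b. Substituting each data point gives a linear system:
  3a + b = 12
  5a + b = 24
Solving the system yields a = 6, b = -6.
So h(x) = 6x - 6.
Then h(1) = 0.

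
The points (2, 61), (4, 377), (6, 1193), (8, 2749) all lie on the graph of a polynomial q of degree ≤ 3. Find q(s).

q(s) = 5s^3 + (5/2)s^2 + 3s + 5

Using the Lagrange interpolation formula with nodes 2, 4, 6, 8:
  L_0(s) = (s - 4)(s - 6)(s - 8) / -48
  L_1(s) = (s - 2)(s - 6)(s - 8) / 16
  L_2(s) = (s - 2)(s - 4)(s - 8) / -16
  L_3(s) = (s - 2)(s - 4)(s - 6) / 48
Then q(s) = 61·L_0(s) + 377·L_1(s) + 1193·L_2(s) + 2749·L_3(s).
Expanding and collecting terms gives q(s) = 5s³ + (5/2)s² + 3s + 5.
Check: q(8) = 2749. ✓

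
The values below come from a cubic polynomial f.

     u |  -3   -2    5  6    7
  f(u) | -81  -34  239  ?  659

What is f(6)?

The 4 known points determine the degree-3 polynomial uniquely.
Write f(u) = au^3 + bu^2 + cu + d. Substituting each data point gives a linear system:
  -27a + 9b - 3c + d = -81
  -8a + 4b - 2c + d = -34
  125a + 25b + 5c + d = 239
  343a + 49b + 7c + d = 659
Solving the system yields a = 2, b = -1, c = 4, d = -6.
So f(u) = 2u³ - u² + 4u - 6.
Then f(6) = 414.

414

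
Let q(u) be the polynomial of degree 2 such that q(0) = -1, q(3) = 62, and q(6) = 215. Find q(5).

154

Write q(u) = au^2 + bu + c. Substituting each data point gives a linear system:
  c = -1
  9a + 3b + c = 62
  36a + 6b + c = 215
Solving the system yields a = 5, b = 6, c = -1.
So q(u) = 5u^2 + 6u - 1.
Then q(5) = 154.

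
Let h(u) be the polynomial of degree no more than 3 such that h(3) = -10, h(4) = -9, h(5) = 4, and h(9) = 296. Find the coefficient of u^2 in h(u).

Write h(u) = au^3 + bu^2 + cu + d. Substituting each data point gives a linear system:
  27a + 9b + 3c + d = -10
  64a + 16b + 4c + d = -9
  125a + 25b + 5c + d = 4
  729a + 81b + 9c + d = 296
Solving the system yields a = 1, b = -6, c = 6, d = -1.
So h(u) = u^3 - 6u^2 + 6u - 1.
The coefficient of u^2 is -6.

-6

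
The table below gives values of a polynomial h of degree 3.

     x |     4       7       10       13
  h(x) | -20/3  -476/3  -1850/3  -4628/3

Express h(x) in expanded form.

h(x) = -x^3 + 4x^2 - (5/3)x

Write h(x) = ax^3 + bx^2 + cx + d. Substituting each data point gives a linear system:
  64a + 16b + 4c + d = -20/3
  343a + 49b + 7c + d = -476/3
  1000a + 100b + 10c + d = -1850/3
  2197a + 169b + 13c + d = -4628/3
Solving the system yields a = -1, b = 4, c = -5/3, d = 0.
So h(x) = -x^3 + 4x^2 - (5/3)x.
Check: h(10) = -1850/3. ✓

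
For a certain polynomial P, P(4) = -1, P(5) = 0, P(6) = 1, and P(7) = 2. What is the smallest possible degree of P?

Forward differences of the values at u = 4, 5, 6, 7:
  P  : -1  0  1  2
  Δ  : 1  1  1
  Δ^2: 0  0
  Δ^3: 0
The first differences are constant (1) and nonzero, while all higher differences vanish, so the minimal degree is 1.

1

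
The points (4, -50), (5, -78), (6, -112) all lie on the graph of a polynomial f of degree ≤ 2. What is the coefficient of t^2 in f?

Write f(t) = at^2 + bt + c. Substituting each data point gives a linear system:
  16a + 4b + c = -50
  25a + 5b + c = -78
  36a + 6b + c = -112
Solving the system yields a = -3, b = -1, c = 2.
So f(t) = -3t² - t + 2.
The leading coefficient is -3.

-3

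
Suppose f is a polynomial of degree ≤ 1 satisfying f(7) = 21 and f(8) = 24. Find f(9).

27

Using the Lagrange interpolation formula with nodes 7, 8:
  L_0(x) = (x - 8) / -1
  L_1(x) = (x - 7) / 1
Then f(x) = 21·L_0(x) + 24·L_1(x).
Expanding and collecting terms gives f(x) = 3x.
Evaluating at x = 9: f(9) = 27.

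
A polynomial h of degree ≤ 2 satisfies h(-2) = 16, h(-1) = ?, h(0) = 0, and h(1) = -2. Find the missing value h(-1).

6

On equispaced nodes a degree-2 polynomial has vanishing third forward difference, so
  - h(-2) + 3·h(-1) - 3·h(0) + h(1) = 0.
Substituting the known values and solving for h(-1):
  3·h(-1) = 18
  h(-1) = 6.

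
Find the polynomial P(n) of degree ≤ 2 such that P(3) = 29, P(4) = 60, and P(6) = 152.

P(n) = 5n^2 - 4n - 4

Write P(n) = an^2 + bn + c. Substituting each data point gives a linear system:
  9a + 3b + c = 29
  16a + 4b + c = 60
  36a + 6b + c = 152
Solving the system yields a = 5, b = -4, c = -4.
So P(n) = 5n^2 - 4n - 4.
Check: P(6) = 152. ✓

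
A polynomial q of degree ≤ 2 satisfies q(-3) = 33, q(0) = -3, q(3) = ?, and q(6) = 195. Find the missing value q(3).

On equispaced nodes a degree-2 polynomial has vanishing third forward difference, so
  - q(-3) + 3·q(0) - 3·q(3) + q(6) = 0.
Substituting the known values and solving for q(3):
  -3·q(3) = -153
  q(3) = 51.

51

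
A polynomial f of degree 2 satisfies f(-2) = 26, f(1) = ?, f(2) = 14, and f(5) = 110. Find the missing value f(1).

2

The 3 known points determine the degree-2 polynomial uniquely.
Write f(s) = as^2 + bs + c. Substituting each data point gives a linear system:
  4a - 2b + c = 26
  4a + 2b + c = 14
  25a + 5b + c = 110
Solving the system yields a = 5, b = -3, c = 0.
So f(s) = 5s^2 - 3s.
Then f(1) = 2.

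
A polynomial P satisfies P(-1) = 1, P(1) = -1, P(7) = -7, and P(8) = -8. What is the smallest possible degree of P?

Divided differences on the nodes -1, 1, 7, 8:
  order 0: 1  -1  -7  -8
  order 1: -1  -1  -1
  order 2: 0  0
  order 3: 0
The order-1 divided differences are all -1 (nonzero) and every higher order vanishes, so the data lies on a polynomial of degree exactly 1.

1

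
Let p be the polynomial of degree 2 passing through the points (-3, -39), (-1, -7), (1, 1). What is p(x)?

Using the Lagrange interpolation formula with nodes -3, -1, 1:
  L_0(x) = (x + 1)(x - 1) / 8
  L_1(x) = (x + 3)(x - 1) / -4
  L_2(x) = (x + 3)(x + 1) / 8
Then p(x) = -39·L_0(x) - 7·L_1(x) + 1·L_2(x).
Expanding and collecting terms gives p(x) = -3x^2 + 4x.
Check: p(-1) = -7. ✓

p(x) = -3x^2 + 4x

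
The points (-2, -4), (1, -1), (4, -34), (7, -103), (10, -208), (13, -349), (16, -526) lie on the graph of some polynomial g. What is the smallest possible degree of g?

2

Forward differences of the values at u = -2, 1, 4, 7, 10, 13, 16:
  g  : -4  -1  -34  -103  -208  -349  -526
  Δ  : 3  -33  -69  -105  -141  -177
  Δ^2: -36  -36  -36  -36  -36
  Δ^3: 0  0  0  0
  Δ^4: 0  0  0
  Δ^5: 0  0
  Δ^6: 0
The second differences are constant (-36) and nonzero, while all higher differences vanish, so the minimal degree is 2.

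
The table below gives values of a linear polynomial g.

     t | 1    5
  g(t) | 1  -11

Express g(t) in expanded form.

Write g(t) = at + b. Substituting each data point gives a linear system:
  a + b = 1
  5a + b = -11
Solving the system yields a = -3, b = 4.
So g(t) = -3t + 4.
Check: g(5) = -11. ✓

g(t) = -3t + 4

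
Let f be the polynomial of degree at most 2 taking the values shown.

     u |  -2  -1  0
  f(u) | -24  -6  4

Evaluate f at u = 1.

6

Forward differences of the values at u = -2, -1, 0:
  f  : -24  -6  4
  Δ  : 18  10
  Δ^2: -8
The second differences are constant, confirming degree 2.
Interpolating (Newton forward form) and evaluating at u = 1 gives f(1) = 6.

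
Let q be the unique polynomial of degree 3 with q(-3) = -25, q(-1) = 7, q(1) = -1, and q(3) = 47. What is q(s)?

Using the Lagrange interpolation formula with nodes -3, -1, 1, 3:
  L_0(s) = (s + 1)(s - 1)(s - 3) / -48
  L_1(s) = (s + 3)(s - 1)(s - 3) / 16
  L_2(s) = (s + 3)(s + 1)(s - 3) / -16
  L_3(s) = (s + 3)(s + 1)(s - 1) / 48
Then q(s) = -25·L_0(s) + 7·L_1(s) - 1·L_2(s) + 47·L_3(s).
Expanding and collecting terms gives q(s) = 2s^3 + s^2 - 6s + 2.
Check: q(-1) = 7. ✓

q(s) = 2s^3 + s^2 - 6s + 2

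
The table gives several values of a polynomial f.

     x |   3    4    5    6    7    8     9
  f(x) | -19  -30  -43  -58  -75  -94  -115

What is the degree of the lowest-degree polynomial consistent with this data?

Forward differences of the values at x = 3, 4, 5, 6, 7, 8, 9:
  f  : -19  -30  -43  -58  -75  -94  -115
  Δ  : -11  -13  -15  -17  -19  -21
  Δ^2: -2  -2  -2  -2  -2
  Δ^3: 0  0  0  0
  Δ^4: 0  0  0
  Δ^5: 0  0
  Δ^6: 0
The second differences are constant (-2) and nonzero, while all higher differences vanish, so the minimal degree is 2.

2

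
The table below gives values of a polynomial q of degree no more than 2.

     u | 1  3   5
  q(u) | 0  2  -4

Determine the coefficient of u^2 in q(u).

Write q(u) = au^2 + bu + c. Substituting each data point gives a linear system:
  a + b + c = 0
  9a + 3b + c = 2
  25a + 5b + c = -4
Solving the system yields a = -1, b = 5, c = -4.
So q(u) = -u^2 + 5u - 4.
The leading coefficient is -1.

-1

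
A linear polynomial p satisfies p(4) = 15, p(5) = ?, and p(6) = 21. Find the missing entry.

On equispaced nodes a degree-1 polynomial has vanishing second forward difference, so
  p(4) - 2·p(5) + p(6) = 0.
Substituting the known values and solving for p(5):
  -2·p(5) = -36
  p(5) = 18.

18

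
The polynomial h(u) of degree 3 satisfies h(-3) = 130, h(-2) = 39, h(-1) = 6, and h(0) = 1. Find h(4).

-339

Forward differences of the values at u = -3, -2, -1, 0:
  h  : 130  39  6  1
  Δ  : -91  -33  -5
  Δ^2: 58  28
  Δ^3: -30
The third differences are constant, confirming degree 3.
Interpolating (Newton forward form) and evaluating at u = 4 gives h(4) = -339.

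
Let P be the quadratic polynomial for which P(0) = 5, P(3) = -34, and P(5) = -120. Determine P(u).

Write P(u) = au^2 + bu + c. Substituting each data point gives a linear system:
  c = 5
  9a + 3b + c = -34
  25a + 5b + c = -120
Solving the system yields a = -6, b = 5, c = 5.
So P(u) = -6u² + 5u + 5.
Check: P(3) = -34. ✓

P(u) = -6u^2 + 5u + 5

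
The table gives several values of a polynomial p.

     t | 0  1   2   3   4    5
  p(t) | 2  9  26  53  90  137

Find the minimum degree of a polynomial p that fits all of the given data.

2

Forward differences of the values at t = 0, 1, 2, 3, 4, 5:
  p  : 2  9  26  53  90  137
  Δ  : 7  17  27  37  47
  Δ^2: 10  10  10  10
  Δ^3: 0  0  0
  Δ^4: 0  0
  Δ^5: 0
The second differences are constant (10) and nonzero, while all higher differences vanish, so the minimal degree is 2.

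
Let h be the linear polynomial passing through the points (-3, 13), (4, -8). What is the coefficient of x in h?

-3

Write h(x) = ax + b. Substituting each data point gives a linear system:
  -3a + b = 13
  4a + b = -8
Solving the system yields a = -3, b = 4.
So h(x) = -3x + 4.
The leading coefficient is -3.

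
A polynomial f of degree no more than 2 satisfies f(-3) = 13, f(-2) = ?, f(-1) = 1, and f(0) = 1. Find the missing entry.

5

The 3 known points determine the degree-2 polynomial uniquely.
Write f(u) = au^2 + bu + c. Substituting each data point gives a linear system:
  9a - 3b + c = 13
  a - b + c = 1
  c = 1
Solving the system yields a = 2, b = 2, c = 1.
So f(u) = 2u² + 2u + 1.
Then f(-2) = 5.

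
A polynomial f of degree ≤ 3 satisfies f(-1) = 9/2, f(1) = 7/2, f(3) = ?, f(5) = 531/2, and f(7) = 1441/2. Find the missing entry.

On equispaced nodes a degree-3 polynomial has vanishing fourth forward difference, so
  f(-1) - 4·f(1) + 6·f(3) - 4·f(5) + f(7) = 0.
Substituting the known values and solving for f(3):
  6·f(3) = 351
  f(3) = 117/2.

117/2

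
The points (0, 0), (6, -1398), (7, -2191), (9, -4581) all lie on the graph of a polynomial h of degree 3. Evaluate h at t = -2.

Using the Lagrange interpolation formula with nodes 0, 6, 7, 9:
  L_0(t) = (t - 6)(t - 7)(t - 9) / -378
  L_1(t) = t(t - 7)(t - 9) / 18
  L_2(t) = t(t - 6)(t - 9) / -14
  L_3(t) = t(t - 6)(t - 7) / 54
Then h(t) = 0·L_0(t) - 1398·L_1(t) - 2191·L_2(t) - 4581·L_3(t).
Expanding and collecting terms gives h(t) = -6t^3 - 2t^2 - 5t.
Evaluating at t = -2: h(-2) = 50.

50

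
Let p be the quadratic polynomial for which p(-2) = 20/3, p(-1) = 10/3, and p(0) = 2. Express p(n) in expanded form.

p(n) = n^2 - (1/3)n + 2

Write p(n) = an^2 + bn + c. Substituting each data point gives a linear system:
  4a - 2b + c = 20/3
  a - b + c = 10/3
  c = 2
Solving the system yields a = 1, b = -1/3, c = 2.
So p(n) = n^2 - (1/3)n + 2.
Check: p(-1) = 10/3. ✓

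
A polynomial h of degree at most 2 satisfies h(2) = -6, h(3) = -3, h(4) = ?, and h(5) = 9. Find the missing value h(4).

The 3 known points determine the degree-2 polynomial uniquely.
Write h(u) = au^2 + bu + c. Substituting each data point gives a linear system:
  4a + 2b + c = -6
  9a + 3b + c = -3
  25a + 5b + c = 9
Solving the system yields a = 1, b = -2, c = -6.
So h(u) = u^2 - 2u - 6.
Then h(4) = 2.

2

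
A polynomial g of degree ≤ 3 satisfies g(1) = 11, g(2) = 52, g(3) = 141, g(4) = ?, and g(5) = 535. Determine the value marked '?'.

296

On equispaced nodes a degree-3 polynomial has vanishing fourth forward difference, so
  g(1) - 4·g(2) + 6·g(3) - 4·g(4) + g(5) = 0.
Substituting the known values and solving for g(4):
  -4·g(4) = -1184
  g(4) = 296.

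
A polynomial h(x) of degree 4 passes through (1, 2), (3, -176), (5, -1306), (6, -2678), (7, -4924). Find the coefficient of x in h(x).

3

Write h(x) = ax^4 + bx^3 + cx^2 + dx + e. Substituting each data point gives a linear system:
  a + b + c + d + e = 2
  81a + 27b + 9c + 3d + e = -176
  625a + 125b + 25c + 5d + e = -1306
  1296a + 216b + 36c + 6d + e = -2678
  2401a + 343b + 49c + 7d + e = -4924
Solving the system yields a = -2, b = 0, c = -3, d = 3, e = 4.
So h(x) = -2x^4 - 3x^2 + 3x + 4.
The coefficient of x is 3.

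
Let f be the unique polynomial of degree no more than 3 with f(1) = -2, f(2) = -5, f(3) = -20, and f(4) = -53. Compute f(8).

Write f(n) = an^3 + bn^2 + cn + d. Substituting each data point gives a linear system:
  a + b + c + d = -2
  8a + 4b + 2c + d = -5
  27a + 9b + 3c + d = -20
  64a + 16b + 4c + d = -53
Solving the system yields a = -1, b = 0, c = 4, d = -5.
So f(n) = -n^3 + 4n - 5.
Then f(8) = -485.

-485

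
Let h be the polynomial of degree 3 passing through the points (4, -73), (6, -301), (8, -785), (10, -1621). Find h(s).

h(s) = -2s^3 + 4s^2 - 2s - 1

Write h(s) = as^3 + bs^2 + cs + d. Substituting each data point gives a linear system:
  64a + 16b + 4c + d = -73
  216a + 36b + 6c + d = -301
  512a + 64b + 8c + d = -785
  1000a + 100b + 10c + d = -1621
Solving the system yields a = -2, b = 4, c = -2, d = -1.
So h(s) = -2s^3 + 4s^2 - 2s - 1.
Check: h(6) = -301. ✓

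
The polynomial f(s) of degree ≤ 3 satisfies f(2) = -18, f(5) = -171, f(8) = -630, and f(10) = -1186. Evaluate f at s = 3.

Write f(s) = as^3 + bs^2 + cs + d. Substituting each data point gives a linear system:
  8a + 4b + 2c + d = -18
  125a + 25b + 5c + d = -171
  512a + 64b + 8c + d = -630
  1000a + 100b + 10c + d = -1186
Solving the system yields a = -1, b = -2, c = 2, d = -6.
So f(s) = -s³ - 2s² + 2s - 6.
Then f(3) = -45.

-45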